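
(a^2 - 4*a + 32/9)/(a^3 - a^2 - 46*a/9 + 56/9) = (3*a - 8)/(3*a^2 + a - 14)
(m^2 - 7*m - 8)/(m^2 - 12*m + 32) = (m + 1)/(m - 4)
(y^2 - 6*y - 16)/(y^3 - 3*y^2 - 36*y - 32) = (y + 2)/(y^2 + 5*y + 4)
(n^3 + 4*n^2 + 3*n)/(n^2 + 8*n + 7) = n*(n + 3)/(n + 7)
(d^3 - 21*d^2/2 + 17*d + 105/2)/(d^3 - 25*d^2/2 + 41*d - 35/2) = (2*d + 3)/(2*d - 1)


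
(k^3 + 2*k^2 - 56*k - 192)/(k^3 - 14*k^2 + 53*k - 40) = (k^2 + 10*k + 24)/(k^2 - 6*k + 5)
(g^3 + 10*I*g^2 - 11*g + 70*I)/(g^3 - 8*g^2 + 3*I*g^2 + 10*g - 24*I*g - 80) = (g + 7*I)/(g - 8)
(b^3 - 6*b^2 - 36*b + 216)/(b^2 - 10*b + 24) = (b^2 - 36)/(b - 4)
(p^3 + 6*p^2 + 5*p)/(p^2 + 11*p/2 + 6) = 2*p*(p^2 + 6*p + 5)/(2*p^2 + 11*p + 12)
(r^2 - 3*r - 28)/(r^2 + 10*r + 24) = (r - 7)/(r + 6)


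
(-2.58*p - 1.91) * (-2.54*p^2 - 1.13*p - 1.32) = 6.5532*p^3 + 7.7668*p^2 + 5.5639*p + 2.5212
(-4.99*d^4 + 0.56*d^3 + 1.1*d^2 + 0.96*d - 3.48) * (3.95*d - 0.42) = -19.7105*d^5 + 4.3078*d^4 + 4.1098*d^3 + 3.33*d^2 - 14.1492*d + 1.4616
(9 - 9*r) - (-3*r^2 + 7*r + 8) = 3*r^2 - 16*r + 1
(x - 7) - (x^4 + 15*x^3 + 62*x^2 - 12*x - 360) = -x^4 - 15*x^3 - 62*x^2 + 13*x + 353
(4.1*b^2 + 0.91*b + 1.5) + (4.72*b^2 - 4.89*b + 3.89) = 8.82*b^2 - 3.98*b + 5.39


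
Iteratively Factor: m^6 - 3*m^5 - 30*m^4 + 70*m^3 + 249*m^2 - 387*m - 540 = (m + 4)*(m^5 - 7*m^4 - 2*m^3 + 78*m^2 - 63*m - 135) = (m - 3)*(m + 4)*(m^4 - 4*m^3 - 14*m^2 + 36*m + 45) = (m - 3)*(m + 3)*(m + 4)*(m^3 - 7*m^2 + 7*m + 15) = (m - 3)*(m + 1)*(m + 3)*(m + 4)*(m^2 - 8*m + 15) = (m - 5)*(m - 3)*(m + 1)*(m + 3)*(m + 4)*(m - 3)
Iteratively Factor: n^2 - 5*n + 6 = (n - 3)*(n - 2)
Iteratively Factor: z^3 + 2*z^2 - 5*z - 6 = (z + 3)*(z^2 - z - 2) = (z + 1)*(z + 3)*(z - 2)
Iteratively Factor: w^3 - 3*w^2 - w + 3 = (w + 1)*(w^2 - 4*w + 3) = (w - 1)*(w + 1)*(w - 3)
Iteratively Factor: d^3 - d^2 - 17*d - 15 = (d + 1)*(d^2 - 2*d - 15) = (d - 5)*(d + 1)*(d + 3)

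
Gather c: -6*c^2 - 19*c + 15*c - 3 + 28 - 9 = -6*c^2 - 4*c + 16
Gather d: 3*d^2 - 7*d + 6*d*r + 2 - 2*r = 3*d^2 + d*(6*r - 7) - 2*r + 2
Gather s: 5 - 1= 4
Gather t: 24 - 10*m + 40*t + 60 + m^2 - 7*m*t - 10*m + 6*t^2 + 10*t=m^2 - 20*m + 6*t^2 + t*(50 - 7*m) + 84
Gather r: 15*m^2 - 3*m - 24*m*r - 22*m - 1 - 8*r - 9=15*m^2 - 25*m + r*(-24*m - 8) - 10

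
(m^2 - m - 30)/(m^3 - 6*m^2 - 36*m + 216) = (m + 5)/(m^2 - 36)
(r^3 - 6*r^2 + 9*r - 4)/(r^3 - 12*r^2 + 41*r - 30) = (r^2 - 5*r + 4)/(r^2 - 11*r + 30)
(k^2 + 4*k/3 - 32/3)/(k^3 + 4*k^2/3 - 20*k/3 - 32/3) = (k + 4)/(k^2 + 4*k + 4)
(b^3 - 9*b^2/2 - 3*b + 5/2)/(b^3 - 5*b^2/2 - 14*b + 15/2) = (b + 1)/(b + 3)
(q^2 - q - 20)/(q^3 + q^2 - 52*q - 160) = (q - 5)/(q^2 - 3*q - 40)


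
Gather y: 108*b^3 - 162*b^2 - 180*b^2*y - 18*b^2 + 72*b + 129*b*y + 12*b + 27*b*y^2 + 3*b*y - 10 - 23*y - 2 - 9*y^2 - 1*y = 108*b^3 - 180*b^2 + 84*b + y^2*(27*b - 9) + y*(-180*b^2 + 132*b - 24) - 12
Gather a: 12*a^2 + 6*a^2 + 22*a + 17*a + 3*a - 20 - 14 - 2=18*a^2 + 42*a - 36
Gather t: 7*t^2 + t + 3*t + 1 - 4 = 7*t^2 + 4*t - 3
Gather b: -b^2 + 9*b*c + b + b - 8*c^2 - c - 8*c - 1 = -b^2 + b*(9*c + 2) - 8*c^2 - 9*c - 1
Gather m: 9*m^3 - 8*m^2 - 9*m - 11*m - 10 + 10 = 9*m^3 - 8*m^2 - 20*m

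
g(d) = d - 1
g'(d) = 1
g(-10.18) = -11.18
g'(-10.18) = 1.00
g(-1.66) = -2.66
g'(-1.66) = 1.00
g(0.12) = -0.88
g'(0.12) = 1.00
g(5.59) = 4.59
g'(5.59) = 1.00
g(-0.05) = -1.05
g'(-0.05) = 1.00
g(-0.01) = -1.01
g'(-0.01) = 1.00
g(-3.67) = -4.67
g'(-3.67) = 1.00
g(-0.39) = -1.39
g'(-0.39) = 1.00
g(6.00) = 5.00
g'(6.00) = 1.00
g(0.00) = -1.00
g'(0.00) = 1.00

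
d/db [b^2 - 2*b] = 2*b - 2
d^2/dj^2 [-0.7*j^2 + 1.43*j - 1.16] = -1.40000000000000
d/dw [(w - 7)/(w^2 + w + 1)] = (w^2 + w - (w - 7)*(2*w + 1) + 1)/(w^2 + w + 1)^2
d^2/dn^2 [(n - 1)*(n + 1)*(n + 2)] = 6*n + 4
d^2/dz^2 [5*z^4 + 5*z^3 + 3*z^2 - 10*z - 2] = 60*z^2 + 30*z + 6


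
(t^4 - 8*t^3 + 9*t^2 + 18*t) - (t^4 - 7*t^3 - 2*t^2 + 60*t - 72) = -t^3 + 11*t^2 - 42*t + 72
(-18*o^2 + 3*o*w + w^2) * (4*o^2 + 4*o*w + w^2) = -72*o^4 - 60*o^3*w - 2*o^2*w^2 + 7*o*w^3 + w^4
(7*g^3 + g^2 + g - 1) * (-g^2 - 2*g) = -7*g^5 - 15*g^4 - 3*g^3 - g^2 + 2*g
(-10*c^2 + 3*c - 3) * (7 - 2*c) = 20*c^3 - 76*c^2 + 27*c - 21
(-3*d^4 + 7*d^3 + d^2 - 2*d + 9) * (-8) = 24*d^4 - 56*d^3 - 8*d^2 + 16*d - 72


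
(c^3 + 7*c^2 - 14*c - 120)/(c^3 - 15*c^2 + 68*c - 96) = (c^2 + 11*c + 30)/(c^2 - 11*c + 24)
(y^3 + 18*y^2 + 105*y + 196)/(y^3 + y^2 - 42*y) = (y^2 + 11*y + 28)/(y*(y - 6))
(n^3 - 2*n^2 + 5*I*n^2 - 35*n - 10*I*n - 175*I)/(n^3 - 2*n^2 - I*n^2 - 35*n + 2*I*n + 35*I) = (n + 5*I)/(n - I)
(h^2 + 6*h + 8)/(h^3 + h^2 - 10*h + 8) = (h + 2)/(h^2 - 3*h + 2)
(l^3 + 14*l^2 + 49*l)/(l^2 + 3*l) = (l^2 + 14*l + 49)/(l + 3)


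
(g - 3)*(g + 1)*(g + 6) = g^3 + 4*g^2 - 15*g - 18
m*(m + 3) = m^2 + 3*m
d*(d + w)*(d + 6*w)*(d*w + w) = d^4*w + 7*d^3*w^2 + d^3*w + 6*d^2*w^3 + 7*d^2*w^2 + 6*d*w^3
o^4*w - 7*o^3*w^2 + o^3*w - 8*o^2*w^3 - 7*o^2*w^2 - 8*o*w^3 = o*(o - 8*w)*(o + w)*(o*w + w)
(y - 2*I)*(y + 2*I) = y^2 + 4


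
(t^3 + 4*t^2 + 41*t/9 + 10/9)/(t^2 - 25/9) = (3*t^2 + 7*t + 2)/(3*t - 5)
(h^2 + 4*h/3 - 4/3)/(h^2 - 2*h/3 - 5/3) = (-3*h^2 - 4*h + 4)/(-3*h^2 + 2*h + 5)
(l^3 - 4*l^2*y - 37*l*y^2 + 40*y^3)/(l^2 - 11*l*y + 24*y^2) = (-l^2 - 4*l*y + 5*y^2)/(-l + 3*y)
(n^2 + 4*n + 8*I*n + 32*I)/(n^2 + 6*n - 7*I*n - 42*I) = (n^2 + n*(4 + 8*I) + 32*I)/(n^2 + n*(6 - 7*I) - 42*I)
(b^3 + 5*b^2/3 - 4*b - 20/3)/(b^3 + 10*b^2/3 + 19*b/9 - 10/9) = 3*(b - 2)/(3*b - 1)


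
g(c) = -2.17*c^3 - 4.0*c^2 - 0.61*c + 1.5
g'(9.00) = -599.92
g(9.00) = -1909.92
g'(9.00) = -599.92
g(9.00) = -1909.92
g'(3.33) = -99.44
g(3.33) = -125.02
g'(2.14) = -47.54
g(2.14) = -39.39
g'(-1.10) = 0.31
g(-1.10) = 0.22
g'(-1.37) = -1.87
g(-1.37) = 0.41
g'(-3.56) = -54.64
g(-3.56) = 50.88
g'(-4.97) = -121.65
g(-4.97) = 172.12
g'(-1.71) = -5.97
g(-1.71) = 1.70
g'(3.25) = -95.37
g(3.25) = -117.22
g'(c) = -6.51*c^2 - 8.0*c - 0.61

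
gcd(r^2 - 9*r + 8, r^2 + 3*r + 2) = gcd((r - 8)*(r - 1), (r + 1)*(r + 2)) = 1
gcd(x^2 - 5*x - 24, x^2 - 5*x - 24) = x^2 - 5*x - 24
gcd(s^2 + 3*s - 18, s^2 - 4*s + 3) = s - 3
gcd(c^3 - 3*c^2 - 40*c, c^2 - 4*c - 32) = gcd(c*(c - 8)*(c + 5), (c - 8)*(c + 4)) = c - 8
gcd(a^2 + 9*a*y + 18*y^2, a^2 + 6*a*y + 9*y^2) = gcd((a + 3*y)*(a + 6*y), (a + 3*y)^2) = a + 3*y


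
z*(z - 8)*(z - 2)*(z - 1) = z^4 - 11*z^3 + 26*z^2 - 16*z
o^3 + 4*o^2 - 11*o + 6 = (o - 1)^2*(o + 6)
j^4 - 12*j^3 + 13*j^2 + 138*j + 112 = (j - 8)*(j - 7)*(j + 1)*(j + 2)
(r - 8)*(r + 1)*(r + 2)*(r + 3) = r^4 - 2*r^3 - 37*r^2 - 82*r - 48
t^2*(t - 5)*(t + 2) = t^4 - 3*t^3 - 10*t^2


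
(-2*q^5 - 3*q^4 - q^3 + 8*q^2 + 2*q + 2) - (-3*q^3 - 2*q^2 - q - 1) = -2*q^5 - 3*q^4 + 2*q^3 + 10*q^2 + 3*q + 3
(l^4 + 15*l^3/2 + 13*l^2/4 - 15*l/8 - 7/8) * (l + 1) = l^5 + 17*l^4/2 + 43*l^3/4 + 11*l^2/8 - 11*l/4 - 7/8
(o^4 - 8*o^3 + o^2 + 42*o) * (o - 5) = o^5 - 13*o^4 + 41*o^3 + 37*o^2 - 210*o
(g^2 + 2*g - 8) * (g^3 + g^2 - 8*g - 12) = g^5 + 3*g^4 - 14*g^3 - 36*g^2 + 40*g + 96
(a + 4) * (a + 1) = a^2 + 5*a + 4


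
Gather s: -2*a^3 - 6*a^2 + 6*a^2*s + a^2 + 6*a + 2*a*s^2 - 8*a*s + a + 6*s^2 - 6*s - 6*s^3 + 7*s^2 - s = -2*a^3 - 5*a^2 + 7*a - 6*s^3 + s^2*(2*a + 13) + s*(6*a^2 - 8*a - 7)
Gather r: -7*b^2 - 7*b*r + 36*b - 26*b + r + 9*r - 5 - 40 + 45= -7*b^2 + 10*b + r*(10 - 7*b)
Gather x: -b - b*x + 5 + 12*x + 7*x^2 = -b + 7*x^2 + x*(12 - b) + 5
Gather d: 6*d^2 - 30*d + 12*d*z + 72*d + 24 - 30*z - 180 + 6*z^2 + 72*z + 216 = 6*d^2 + d*(12*z + 42) + 6*z^2 + 42*z + 60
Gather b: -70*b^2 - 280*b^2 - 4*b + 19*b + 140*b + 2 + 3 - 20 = -350*b^2 + 155*b - 15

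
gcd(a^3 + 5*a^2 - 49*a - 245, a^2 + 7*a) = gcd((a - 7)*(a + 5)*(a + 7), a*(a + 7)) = a + 7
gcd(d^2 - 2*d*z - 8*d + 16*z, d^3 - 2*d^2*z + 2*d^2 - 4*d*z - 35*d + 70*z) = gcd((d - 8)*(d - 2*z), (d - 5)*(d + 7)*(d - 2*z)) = -d + 2*z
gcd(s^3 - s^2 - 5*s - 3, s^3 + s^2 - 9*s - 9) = s^2 - 2*s - 3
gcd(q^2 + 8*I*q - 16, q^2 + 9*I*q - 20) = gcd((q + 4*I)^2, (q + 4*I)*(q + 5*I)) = q + 4*I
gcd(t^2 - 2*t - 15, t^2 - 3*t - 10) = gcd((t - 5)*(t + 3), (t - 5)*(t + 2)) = t - 5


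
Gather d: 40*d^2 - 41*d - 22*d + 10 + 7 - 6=40*d^2 - 63*d + 11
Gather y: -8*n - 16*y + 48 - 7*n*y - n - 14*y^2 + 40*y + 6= -9*n - 14*y^2 + y*(24 - 7*n) + 54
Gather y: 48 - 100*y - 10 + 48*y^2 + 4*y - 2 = 48*y^2 - 96*y + 36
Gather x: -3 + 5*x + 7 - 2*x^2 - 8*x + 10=-2*x^2 - 3*x + 14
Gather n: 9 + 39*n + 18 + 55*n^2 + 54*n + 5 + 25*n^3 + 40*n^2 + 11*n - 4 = 25*n^3 + 95*n^2 + 104*n + 28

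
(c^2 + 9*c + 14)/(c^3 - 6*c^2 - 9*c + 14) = (c + 7)/(c^2 - 8*c + 7)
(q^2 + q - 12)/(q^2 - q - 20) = (q - 3)/(q - 5)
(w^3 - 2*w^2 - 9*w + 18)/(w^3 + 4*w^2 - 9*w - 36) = (w - 2)/(w + 4)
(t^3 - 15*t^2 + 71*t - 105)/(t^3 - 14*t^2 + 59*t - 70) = (t - 3)/(t - 2)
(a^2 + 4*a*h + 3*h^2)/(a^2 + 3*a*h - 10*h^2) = (a^2 + 4*a*h + 3*h^2)/(a^2 + 3*a*h - 10*h^2)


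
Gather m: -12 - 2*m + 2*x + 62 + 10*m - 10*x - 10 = 8*m - 8*x + 40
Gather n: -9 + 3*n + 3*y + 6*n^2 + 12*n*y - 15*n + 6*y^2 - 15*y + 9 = 6*n^2 + n*(12*y - 12) + 6*y^2 - 12*y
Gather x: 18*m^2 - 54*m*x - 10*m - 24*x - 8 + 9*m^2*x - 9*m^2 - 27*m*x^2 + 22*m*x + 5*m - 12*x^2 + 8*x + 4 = 9*m^2 - 5*m + x^2*(-27*m - 12) + x*(9*m^2 - 32*m - 16) - 4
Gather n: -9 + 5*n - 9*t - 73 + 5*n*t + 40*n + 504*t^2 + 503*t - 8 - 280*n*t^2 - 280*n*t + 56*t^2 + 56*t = n*(-280*t^2 - 275*t + 45) + 560*t^2 + 550*t - 90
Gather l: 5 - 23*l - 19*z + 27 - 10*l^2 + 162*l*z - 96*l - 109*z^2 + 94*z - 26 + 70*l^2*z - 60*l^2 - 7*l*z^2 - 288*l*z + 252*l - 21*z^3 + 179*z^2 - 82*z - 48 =l^2*(70*z - 70) + l*(-7*z^2 - 126*z + 133) - 21*z^3 + 70*z^2 - 7*z - 42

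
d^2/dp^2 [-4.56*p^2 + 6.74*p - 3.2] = -9.12000000000000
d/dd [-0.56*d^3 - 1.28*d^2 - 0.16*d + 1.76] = -1.68*d^2 - 2.56*d - 0.16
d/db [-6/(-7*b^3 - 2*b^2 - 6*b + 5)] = 6*(-21*b^2 - 4*b - 6)/(7*b^3 + 2*b^2 + 6*b - 5)^2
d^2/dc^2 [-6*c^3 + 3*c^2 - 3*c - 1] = 6 - 36*c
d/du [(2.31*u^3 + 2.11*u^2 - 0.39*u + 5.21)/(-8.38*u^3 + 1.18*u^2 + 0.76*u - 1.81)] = (-7.105427357601e-15*u^5 + 20.4076*u^4 - 3.0252*u^3 + 120.4999*u^2 - 19.9338*u - 3.2537)/(70.2244*u^6 - 19.7768*u^5 - 11.3452*u^4 + 32.1292*u^3 - 3.694*u^2 - 2.7512*u + 3.2761)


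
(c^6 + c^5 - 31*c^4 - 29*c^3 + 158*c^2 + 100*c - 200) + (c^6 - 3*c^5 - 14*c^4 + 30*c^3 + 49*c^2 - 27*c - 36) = 2*c^6 - 2*c^5 - 45*c^4 + c^3 + 207*c^2 + 73*c - 236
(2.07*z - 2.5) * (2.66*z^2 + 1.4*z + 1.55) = 5.5062*z^3 - 3.752*z^2 - 0.2915*z - 3.875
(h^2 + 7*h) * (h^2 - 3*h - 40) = h^4 + 4*h^3 - 61*h^2 - 280*h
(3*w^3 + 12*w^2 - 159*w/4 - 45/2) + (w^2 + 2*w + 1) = 3*w^3 + 13*w^2 - 151*w/4 - 43/2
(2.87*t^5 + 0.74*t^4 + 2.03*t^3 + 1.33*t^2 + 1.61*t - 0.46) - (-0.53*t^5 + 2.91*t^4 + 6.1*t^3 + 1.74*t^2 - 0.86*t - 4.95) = 3.4*t^5 - 2.17*t^4 - 4.07*t^3 - 0.41*t^2 + 2.47*t + 4.49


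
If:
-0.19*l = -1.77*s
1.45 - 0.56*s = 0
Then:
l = 24.12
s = 2.59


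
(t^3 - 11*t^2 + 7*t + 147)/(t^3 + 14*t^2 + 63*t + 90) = (t^2 - 14*t + 49)/(t^2 + 11*t + 30)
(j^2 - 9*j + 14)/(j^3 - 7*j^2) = (j - 2)/j^2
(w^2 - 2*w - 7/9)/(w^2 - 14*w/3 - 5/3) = (w - 7/3)/(w - 5)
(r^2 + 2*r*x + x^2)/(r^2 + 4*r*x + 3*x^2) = (r + x)/(r + 3*x)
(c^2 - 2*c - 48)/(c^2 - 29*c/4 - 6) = 4*(c + 6)/(4*c + 3)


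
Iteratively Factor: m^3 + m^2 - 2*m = (m)*(m^2 + m - 2) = m*(m + 2)*(m - 1)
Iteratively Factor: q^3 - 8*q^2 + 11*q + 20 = (q - 4)*(q^2 - 4*q - 5) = (q - 5)*(q - 4)*(q + 1)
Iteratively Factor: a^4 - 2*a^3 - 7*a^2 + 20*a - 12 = (a + 3)*(a^3 - 5*a^2 + 8*a - 4) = (a - 2)*(a + 3)*(a^2 - 3*a + 2) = (a - 2)^2*(a + 3)*(a - 1)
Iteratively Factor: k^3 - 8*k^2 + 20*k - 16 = (k - 2)*(k^2 - 6*k + 8) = (k - 2)^2*(k - 4)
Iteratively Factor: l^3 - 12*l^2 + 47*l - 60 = (l - 3)*(l^2 - 9*l + 20) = (l - 5)*(l - 3)*(l - 4)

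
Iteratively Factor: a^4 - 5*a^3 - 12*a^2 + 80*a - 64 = (a - 1)*(a^3 - 4*a^2 - 16*a + 64) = (a - 4)*(a - 1)*(a^2 - 16) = (a - 4)*(a - 1)*(a + 4)*(a - 4)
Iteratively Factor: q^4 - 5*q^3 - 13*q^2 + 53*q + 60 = (q - 5)*(q^3 - 13*q - 12) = (q - 5)*(q + 3)*(q^2 - 3*q - 4) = (q - 5)*(q - 4)*(q + 3)*(q + 1)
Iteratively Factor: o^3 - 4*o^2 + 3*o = (o - 3)*(o^2 - o) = o*(o - 3)*(o - 1)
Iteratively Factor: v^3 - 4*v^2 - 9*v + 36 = (v - 3)*(v^2 - v - 12) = (v - 3)*(v + 3)*(v - 4)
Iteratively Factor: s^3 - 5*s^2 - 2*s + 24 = (s - 4)*(s^2 - s - 6) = (s - 4)*(s + 2)*(s - 3)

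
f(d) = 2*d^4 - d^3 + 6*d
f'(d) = 8*d^3 - 3*d^2 + 6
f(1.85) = 28.20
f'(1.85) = 46.39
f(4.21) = 578.93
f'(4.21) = 549.78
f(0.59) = 3.58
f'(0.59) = 6.60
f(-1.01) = -2.95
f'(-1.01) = -5.30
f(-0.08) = -0.48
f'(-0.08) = 5.98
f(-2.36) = 61.03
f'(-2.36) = -115.86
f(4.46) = 729.39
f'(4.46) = 656.06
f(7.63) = 6380.00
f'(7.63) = 3384.91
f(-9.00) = 13797.00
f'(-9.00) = -6069.00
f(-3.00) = 171.00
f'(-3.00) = -237.00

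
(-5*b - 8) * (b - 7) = -5*b^2 + 27*b + 56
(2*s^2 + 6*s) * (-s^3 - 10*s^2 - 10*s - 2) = -2*s^5 - 26*s^4 - 80*s^3 - 64*s^2 - 12*s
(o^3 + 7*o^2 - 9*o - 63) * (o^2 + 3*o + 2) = o^5 + 10*o^4 + 14*o^3 - 76*o^2 - 207*o - 126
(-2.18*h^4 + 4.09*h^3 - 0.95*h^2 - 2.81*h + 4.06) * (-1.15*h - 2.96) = 2.507*h^5 + 1.7493*h^4 - 11.0139*h^3 + 6.0435*h^2 + 3.6486*h - 12.0176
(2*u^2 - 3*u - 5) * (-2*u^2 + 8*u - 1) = -4*u^4 + 22*u^3 - 16*u^2 - 37*u + 5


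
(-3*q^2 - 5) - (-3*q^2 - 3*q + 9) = 3*q - 14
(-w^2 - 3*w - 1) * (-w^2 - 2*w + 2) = w^4 + 5*w^3 + 5*w^2 - 4*w - 2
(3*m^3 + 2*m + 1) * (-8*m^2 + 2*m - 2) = -24*m^5 + 6*m^4 - 22*m^3 - 4*m^2 - 2*m - 2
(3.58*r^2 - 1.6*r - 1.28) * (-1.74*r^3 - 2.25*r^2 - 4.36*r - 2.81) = -6.2292*r^5 - 5.271*r^4 - 9.7816*r^3 - 0.2038*r^2 + 10.0768*r + 3.5968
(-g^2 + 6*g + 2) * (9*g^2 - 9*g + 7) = -9*g^4 + 63*g^3 - 43*g^2 + 24*g + 14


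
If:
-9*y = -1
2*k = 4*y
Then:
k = 2/9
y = 1/9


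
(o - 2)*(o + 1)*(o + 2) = o^3 + o^2 - 4*o - 4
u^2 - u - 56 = (u - 8)*(u + 7)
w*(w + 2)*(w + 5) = w^3 + 7*w^2 + 10*w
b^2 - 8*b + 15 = (b - 5)*(b - 3)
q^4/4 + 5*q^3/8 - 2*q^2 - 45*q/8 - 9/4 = (q/4 + 1/2)*(q - 3)*(q + 1/2)*(q + 3)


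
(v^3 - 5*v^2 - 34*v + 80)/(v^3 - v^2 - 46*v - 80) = (v - 2)/(v + 2)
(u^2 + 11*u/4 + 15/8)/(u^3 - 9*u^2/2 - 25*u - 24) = (u + 5/4)/(u^2 - 6*u - 16)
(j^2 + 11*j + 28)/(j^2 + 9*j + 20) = (j + 7)/(j + 5)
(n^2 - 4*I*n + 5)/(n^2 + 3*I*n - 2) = (n - 5*I)/(n + 2*I)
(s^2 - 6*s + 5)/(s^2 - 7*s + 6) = (s - 5)/(s - 6)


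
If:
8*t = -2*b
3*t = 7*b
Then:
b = 0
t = 0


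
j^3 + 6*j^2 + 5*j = j*(j + 1)*(j + 5)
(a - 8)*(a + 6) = a^2 - 2*a - 48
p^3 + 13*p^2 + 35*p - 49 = (p - 1)*(p + 7)^2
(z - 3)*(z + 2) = z^2 - z - 6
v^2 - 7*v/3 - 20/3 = (v - 4)*(v + 5/3)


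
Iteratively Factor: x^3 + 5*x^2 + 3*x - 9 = (x + 3)*(x^2 + 2*x - 3) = (x + 3)^2*(x - 1)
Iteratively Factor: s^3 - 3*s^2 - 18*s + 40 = (s + 4)*(s^2 - 7*s + 10) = (s - 2)*(s + 4)*(s - 5)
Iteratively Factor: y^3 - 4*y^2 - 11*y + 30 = (y + 3)*(y^2 - 7*y + 10) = (y - 2)*(y + 3)*(y - 5)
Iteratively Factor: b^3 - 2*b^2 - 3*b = (b - 3)*(b^2 + b) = (b - 3)*(b + 1)*(b)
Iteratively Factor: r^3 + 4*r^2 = (r)*(r^2 + 4*r) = r*(r + 4)*(r)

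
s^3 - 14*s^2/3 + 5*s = s*(s - 3)*(s - 5/3)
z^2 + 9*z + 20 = (z + 4)*(z + 5)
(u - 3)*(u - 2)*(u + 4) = u^3 - u^2 - 14*u + 24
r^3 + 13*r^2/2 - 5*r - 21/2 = (r - 3/2)*(r + 1)*(r + 7)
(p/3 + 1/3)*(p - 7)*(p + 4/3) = p^3/3 - 14*p^2/9 - 5*p - 28/9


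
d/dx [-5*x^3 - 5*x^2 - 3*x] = -15*x^2 - 10*x - 3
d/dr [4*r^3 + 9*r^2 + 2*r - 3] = 12*r^2 + 18*r + 2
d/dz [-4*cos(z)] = 4*sin(z)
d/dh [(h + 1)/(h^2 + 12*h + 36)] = (4 - h)/(h^3 + 18*h^2 + 108*h + 216)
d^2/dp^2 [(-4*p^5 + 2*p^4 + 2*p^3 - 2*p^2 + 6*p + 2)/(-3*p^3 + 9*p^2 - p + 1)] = 24*(3*p^9 - 27*p^8 + 84*p^7 - 42*p^6 + 20*p^5 + 17*p^4 + 8*p^3 - 56*p^2 + 16*p + 1)/(27*p^9 - 243*p^8 + 756*p^7 - 918*p^6 + 414*p^5 - 288*p^4 + 64*p^3 - 30*p^2 + 3*p - 1)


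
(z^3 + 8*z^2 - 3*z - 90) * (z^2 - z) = z^5 + 7*z^4 - 11*z^3 - 87*z^2 + 90*z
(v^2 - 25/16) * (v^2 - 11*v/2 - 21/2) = v^4 - 11*v^3/2 - 193*v^2/16 + 275*v/32 + 525/32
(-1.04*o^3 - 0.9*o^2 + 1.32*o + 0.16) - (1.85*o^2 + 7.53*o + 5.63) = -1.04*o^3 - 2.75*o^2 - 6.21*o - 5.47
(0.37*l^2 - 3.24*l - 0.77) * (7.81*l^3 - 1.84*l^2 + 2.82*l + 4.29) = 2.8897*l^5 - 25.9852*l^4 + 0.991300000000001*l^3 - 6.1327*l^2 - 16.071*l - 3.3033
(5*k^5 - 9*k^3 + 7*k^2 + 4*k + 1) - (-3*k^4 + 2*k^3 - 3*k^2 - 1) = 5*k^5 + 3*k^4 - 11*k^3 + 10*k^2 + 4*k + 2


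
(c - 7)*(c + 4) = c^2 - 3*c - 28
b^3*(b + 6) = b^4 + 6*b^3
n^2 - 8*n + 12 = (n - 6)*(n - 2)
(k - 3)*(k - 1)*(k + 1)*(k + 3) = k^4 - 10*k^2 + 9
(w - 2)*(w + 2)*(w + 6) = w^3 + 6*w^2 - 4*w - 24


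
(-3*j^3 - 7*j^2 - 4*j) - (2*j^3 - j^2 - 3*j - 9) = -5*j^3 - 6*j^2 - j + 9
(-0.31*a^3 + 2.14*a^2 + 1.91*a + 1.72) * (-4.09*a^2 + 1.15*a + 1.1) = 1.2679*a^5 - 9.1091*a^4 - 5.6919*a^3 - 2.4843*a^2 + 4.079*a + 1.892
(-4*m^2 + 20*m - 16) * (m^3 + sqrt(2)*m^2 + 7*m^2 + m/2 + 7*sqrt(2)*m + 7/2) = -4*m^5 - 8*m^4 - 4*sqrt(2)*m^4 - 8*sqrt(2)*m^3 + 122*m^3 - 116*m^2 + 124*sqrt(2)*m^2 - 112*sqrt(2)*m + 62*m - 56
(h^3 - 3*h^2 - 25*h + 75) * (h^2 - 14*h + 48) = h^5 - 17*h^4 + 65*h^3 + 281*h^2 - 2250*h + 3600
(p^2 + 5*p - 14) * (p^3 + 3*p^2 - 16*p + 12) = p^5 + 8*p^4 - 15*p^3 - 110*p^2 + 284*p - 168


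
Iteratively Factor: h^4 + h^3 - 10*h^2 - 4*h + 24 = (h + 2)*(h^3 - h^2 - 8*h + 12) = (h + 2)*(h + 3)*(h^2 - 4*h + 4) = (h - 2)*(h + 2)*(h + 3)*(h - 2)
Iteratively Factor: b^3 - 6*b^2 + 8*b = (b)*(b^2 - 6*b + 8) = b*(b - 4)*(b - 2)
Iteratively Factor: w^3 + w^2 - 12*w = (w)*(w^2 + w - 12) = w*(w + 4)*(w - 3)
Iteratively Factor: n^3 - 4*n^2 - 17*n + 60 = (n - 3)*(n^2 - n - 20) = (n - 3)*(n + 4)*(n - 5)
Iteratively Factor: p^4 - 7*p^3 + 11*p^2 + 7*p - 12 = (p - 3)*(p^3 - 4*p^2 - p + 4) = (p - 3)*(p + 1)*(p^2 - 5*p + 4) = (p - 4)*(p - 3)*(p + 1)*(p - 1)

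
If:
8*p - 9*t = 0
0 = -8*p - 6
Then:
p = -3/4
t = -2/3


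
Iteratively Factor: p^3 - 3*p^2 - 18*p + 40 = (p + 4)*(p^2 - 7*p + 10) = (p - 5)*(p + 4)*(p - 2)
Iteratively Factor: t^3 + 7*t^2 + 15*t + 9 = (t + 3)*(t^2 + 4*t + 3) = (t + 3)^2*(t + 1)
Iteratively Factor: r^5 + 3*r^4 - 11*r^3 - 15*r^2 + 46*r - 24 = (r - 1)*(r^4 + 4*r^3 - 7*r^2 - 22*r + 24) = (r - 2)*(r - 1)*(r^3 + 6*r^2 + 5*r - 12) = (r - 2)*(r - 1)*(r + 3)*(r^2 + 3*r - 4) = (r - 2)*(r - 1)*(r + 3)*(r + 4)*(r - 1)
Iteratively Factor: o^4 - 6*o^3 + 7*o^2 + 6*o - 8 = (o - 4)*(o^3 - 2*o^2 - o + 2) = (o - 4)*(o - 1)*(o^2 - o - 2) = (o - 4)*(o - 1)*(o + 1)*(o - 2)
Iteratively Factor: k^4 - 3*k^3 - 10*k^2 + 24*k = (k - 4)*(k^3 + k^2 - 6*k) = k*(k - 4)*(k^2 + k - 6) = k*(k - 4)*(k - 2)*(k + 3)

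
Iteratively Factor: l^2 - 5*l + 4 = (l - 1)*(l - 4)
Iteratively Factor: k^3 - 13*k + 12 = (k - 1)*(k^2 + k - 12) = (k - 1)*(k + 4)*(k - 3)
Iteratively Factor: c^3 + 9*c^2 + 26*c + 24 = (c + 4)*(c^2 + 5*c + 6) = (c + 3)*(c + 4)*(c + 2)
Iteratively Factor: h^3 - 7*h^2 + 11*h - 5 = (h - 1)*(h^2 - 6*h + 5) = (h - 1)^2*(h - 5)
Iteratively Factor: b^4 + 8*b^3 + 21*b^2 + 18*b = (b)*(b^3 + 8*b^2 + 21*b + 18) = b*(b + 3)*(b^2 + 5*b + 6) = b*(b + 2)*(b + 3)*(b + 3)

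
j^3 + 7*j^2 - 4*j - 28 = (j - 2)*(j + 2)*(j + 7)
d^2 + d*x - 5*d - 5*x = (d - 5)*(d + x)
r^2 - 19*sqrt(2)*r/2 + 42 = (r - 6*sqrt(2))*(r - 7*sqrt(2)/2)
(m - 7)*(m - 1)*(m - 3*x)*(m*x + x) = m^4*x - 3*m^3*x^2 - 7*m^3*x + 21*m^2*x^2 - m^2*x + 3*m*x^2 + 7*m*x - 21*x^2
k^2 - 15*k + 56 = (k - 8)*(k - 7)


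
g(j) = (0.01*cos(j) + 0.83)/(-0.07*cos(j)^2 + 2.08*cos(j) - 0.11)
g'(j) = (-0.14*sin(j)*cos(j) + 2.08*sin(j))*(0.01*cos(j) + 0.83)/(-0.07*cos(j)^2 + 2.08*cos(j) - 0.11)^2 - 0.01*sin(j)/(-0.07*cos(j)^2 + 2.08*cos(j) - 0.11)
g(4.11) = -0.63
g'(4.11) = -0.86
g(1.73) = -1.88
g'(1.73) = 8.84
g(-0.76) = 0.62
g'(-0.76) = -0.61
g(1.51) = 51.53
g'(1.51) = 6608.49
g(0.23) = 0.45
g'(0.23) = 0.11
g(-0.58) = 0.53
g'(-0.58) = -0.36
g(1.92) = -1.00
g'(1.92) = 2.41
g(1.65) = -3.02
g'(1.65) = 22.89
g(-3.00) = -0.37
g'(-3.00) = -0.05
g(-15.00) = -0.48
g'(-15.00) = -0.39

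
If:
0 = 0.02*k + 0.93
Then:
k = -46.50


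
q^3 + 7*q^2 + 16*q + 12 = (q + 2)^2*(q + 3)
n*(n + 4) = n^2 + 4*n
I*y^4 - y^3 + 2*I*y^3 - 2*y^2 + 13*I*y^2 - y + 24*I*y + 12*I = (y + 1)*(y - 3*I)*(y + 4*I)*(I*y + I)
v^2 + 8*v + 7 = (v + 1)*(v + 7)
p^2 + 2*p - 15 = (p - 3)*(p + 5)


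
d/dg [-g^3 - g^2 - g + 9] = -3*g^2 - 2*g - 1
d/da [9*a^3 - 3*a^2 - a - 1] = 27*a^2 - 6*a - 1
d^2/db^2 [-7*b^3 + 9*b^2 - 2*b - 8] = 18 - 42*b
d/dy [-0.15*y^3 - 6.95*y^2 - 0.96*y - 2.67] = -0.45*y^2 - 13.9*y - 0.96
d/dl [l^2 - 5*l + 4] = 2*l - 5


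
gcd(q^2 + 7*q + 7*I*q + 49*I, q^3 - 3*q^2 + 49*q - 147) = q + 7*I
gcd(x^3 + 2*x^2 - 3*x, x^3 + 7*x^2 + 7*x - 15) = x^2 + 2*x - 3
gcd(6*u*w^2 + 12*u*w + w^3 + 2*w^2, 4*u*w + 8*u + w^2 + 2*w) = w + 2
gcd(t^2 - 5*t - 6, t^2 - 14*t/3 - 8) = t - 6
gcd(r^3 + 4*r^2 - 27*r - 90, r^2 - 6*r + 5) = r - 5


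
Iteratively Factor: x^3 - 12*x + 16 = (x - 2)*(x^2 + 2*x - 8) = (x - 2)^2*(x + 4)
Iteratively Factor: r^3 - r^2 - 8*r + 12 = (r + 3)*(r^2 - 4*r + 4) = (r - 2)*(r + 3)*(r - 2)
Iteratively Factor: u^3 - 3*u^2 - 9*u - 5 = (u + 1)*(u^2 - 4*u - 5) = (u - 5)*(u + 1)*(u + 1)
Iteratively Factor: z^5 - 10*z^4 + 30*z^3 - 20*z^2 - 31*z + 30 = (z + 1)*(z^4 - 11*z^3 + 41*z^2 - 61*z + 30) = (z - 2)*(z + 1)*(z^3 - 9*z^2 + 23*z - 15) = (z - 5)*(z - 2)*(z + 1)*(z^2 - 4*z + 3) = (z - 5)*(z - 2)*(z - 1)*(z + 1)*(z - 3)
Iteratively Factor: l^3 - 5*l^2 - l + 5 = (l - 5)*(l^2 - 1) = (l - 5)*(l + 1)*(l - 1)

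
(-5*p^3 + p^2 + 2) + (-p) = -5*p^3 + p^2 - p + 2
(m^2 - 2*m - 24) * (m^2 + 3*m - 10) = m^4 + m^3 - 40*m^2 - 52*m + 240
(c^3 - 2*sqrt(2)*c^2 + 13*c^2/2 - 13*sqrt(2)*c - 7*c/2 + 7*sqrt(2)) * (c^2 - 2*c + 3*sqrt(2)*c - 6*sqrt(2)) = c^5 + sqrt(2)*c^4 + 9*c^4/2 - 57*c^3/2 + 9*sqrt(2)*c^3/2 - 47*c^2 - 33*sqrt(2)*c^2/2 + 7*sqrt(2)*c + 198*c - 84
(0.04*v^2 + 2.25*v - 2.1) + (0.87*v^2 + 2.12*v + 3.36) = 0.91*v^2 + 4.37*v + 1.26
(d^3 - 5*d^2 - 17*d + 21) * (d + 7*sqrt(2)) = d^4 - 5*d^3 + 7*sqrt(2)*d^3 - 35*sqrt(2)*d^2 - 17*d^2 - 119*sqrt(2)*d + 21*d + 147*sqrt(2)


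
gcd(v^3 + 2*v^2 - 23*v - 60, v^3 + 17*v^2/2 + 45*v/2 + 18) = v^2 + 7*v + 12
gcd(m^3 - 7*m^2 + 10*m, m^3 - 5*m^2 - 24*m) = m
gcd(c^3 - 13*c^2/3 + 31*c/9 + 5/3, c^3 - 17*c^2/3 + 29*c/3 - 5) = c^2 - 14*c/3 + 5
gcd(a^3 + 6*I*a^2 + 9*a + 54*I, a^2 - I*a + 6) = a - 3*I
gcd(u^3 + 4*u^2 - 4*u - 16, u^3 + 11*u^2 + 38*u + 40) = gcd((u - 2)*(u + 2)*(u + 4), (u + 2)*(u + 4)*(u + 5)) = u^2 + 6*u + 8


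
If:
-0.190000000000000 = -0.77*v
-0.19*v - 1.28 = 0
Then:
No Solution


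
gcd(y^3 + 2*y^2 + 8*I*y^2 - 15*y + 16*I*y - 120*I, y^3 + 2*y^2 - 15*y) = y^2 + 2*y - 15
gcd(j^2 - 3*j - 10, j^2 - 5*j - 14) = j + 2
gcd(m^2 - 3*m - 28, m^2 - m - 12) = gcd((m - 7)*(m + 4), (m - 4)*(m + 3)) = 1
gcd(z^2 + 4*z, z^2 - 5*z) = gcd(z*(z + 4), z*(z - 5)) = z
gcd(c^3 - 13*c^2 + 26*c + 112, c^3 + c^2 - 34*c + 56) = 1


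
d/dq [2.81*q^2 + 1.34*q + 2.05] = 5.62*q + 1.34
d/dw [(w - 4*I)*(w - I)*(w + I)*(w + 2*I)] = 4*w^3 - 6*I*w^2 + 18*w - 2*I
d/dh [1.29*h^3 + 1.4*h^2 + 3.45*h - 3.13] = 3.87*h^2 + 2.8*h + 3.45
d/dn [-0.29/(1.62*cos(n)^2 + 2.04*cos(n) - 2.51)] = -(0.9396*cos(n) + 0.5916)*sin(n)/(1.62*cos(n)^2 + 2.04*cos(n) - 2.51)^2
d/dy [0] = 0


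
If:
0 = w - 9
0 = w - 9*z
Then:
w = 9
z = 1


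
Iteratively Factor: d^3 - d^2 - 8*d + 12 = (d - 2)*(d^2 + d - 6) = (d - 2)*(d + 3)*(d - 2)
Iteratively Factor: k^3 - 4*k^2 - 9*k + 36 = (k - 3)*(k^2 - k - 12) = (k - 4)*(k - 3)*(k + 3)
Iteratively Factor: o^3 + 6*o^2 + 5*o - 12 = (o + 4)*(o^2 + 2*o - 3) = (o + 3)*(o + 4)*(o - 1)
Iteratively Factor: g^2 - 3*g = (g)*(g - 3)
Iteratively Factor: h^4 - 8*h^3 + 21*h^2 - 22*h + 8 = (h - 4)*(h^3 - 4*h^2 + 5*h - 2) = (h - 4)*(h - 1)*(h^2 - 3*h + 2) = (h - 4)*(h - 2)*(h - 1)*(h - 1)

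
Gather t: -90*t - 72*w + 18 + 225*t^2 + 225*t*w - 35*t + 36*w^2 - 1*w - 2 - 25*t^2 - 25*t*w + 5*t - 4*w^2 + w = 200*t^2 + t*(200*w - 120) + 32*w^2 - 72*w + 16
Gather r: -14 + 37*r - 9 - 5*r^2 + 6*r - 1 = -5*r^2 + 43*r - 24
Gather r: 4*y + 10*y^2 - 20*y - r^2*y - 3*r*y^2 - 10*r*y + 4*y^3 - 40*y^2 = -r^2*y + r*(-3*y^2 - 10*y) + 4*y^3 - 30*y^2 - 16*y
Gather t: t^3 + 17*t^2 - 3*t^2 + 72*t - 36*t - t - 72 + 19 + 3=t^3 + 14*t^2 + 35*t - 50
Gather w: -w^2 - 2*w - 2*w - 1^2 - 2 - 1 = -w^2 - 4*w - 4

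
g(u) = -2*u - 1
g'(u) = -2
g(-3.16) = 5.32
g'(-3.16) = -2.00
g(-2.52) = 4.04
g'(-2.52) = -2.00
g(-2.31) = 3.62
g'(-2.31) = -2.00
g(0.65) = -2.30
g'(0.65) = -2.00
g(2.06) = -5.12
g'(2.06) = -2.00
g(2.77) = -6.54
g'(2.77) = -2.00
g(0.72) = -2.44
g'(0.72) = -2.00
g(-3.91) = 6.82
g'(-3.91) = -2.00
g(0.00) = -1.00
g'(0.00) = -2.00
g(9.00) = -19.00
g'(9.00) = -2.00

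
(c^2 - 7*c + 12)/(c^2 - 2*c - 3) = (c - 4)/(c + 1)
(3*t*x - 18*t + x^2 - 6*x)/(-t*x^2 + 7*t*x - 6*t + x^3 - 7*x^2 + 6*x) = (3*t + x)/(-t*x + t + x^2 - x)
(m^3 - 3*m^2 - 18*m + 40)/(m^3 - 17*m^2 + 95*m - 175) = (m^2 + 2*m - 8)/(m^2 - 12*m + 35)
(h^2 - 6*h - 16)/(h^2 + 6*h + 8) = (h - 8)/(h + 4)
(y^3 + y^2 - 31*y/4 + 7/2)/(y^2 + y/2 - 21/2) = (y^2 - 5*y/2 + 1)/(y - 3)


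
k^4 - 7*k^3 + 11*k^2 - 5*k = k*(k - 5)*(k - 1)^2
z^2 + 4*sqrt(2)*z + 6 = (z + sqrt(2))*(z + 3*sqrt(2))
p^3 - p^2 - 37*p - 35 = (p - 7)*(p + 1)*(p + 5)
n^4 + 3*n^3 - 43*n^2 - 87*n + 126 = (n - 6)*(n - 1)*(n + 3)*(n + 7)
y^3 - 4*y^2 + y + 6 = (y - 3)*(y - 2)*(y + 1)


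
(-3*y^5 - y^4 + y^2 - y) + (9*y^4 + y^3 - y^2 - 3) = -3*y^5 + 8*y^4 + y^3 - y - 3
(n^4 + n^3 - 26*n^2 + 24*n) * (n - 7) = n^5 - 6*n^4 - 33*n^3 + 206*n^2 - 168*n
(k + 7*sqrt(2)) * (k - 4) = k^2 - 4*k + 7*sqrt(2)*k - 28*sqrt(2)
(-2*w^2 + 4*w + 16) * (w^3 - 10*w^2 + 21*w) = -2*w^5 + 24*w^4 - 66*w^3 - 76*w^2 + 336*w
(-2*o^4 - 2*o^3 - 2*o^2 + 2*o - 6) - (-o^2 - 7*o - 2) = -2*o^4 - 2*o^3 - o^2 + 9*o - 4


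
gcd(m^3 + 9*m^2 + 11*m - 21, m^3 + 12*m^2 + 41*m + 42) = m^2 + 10*m + 21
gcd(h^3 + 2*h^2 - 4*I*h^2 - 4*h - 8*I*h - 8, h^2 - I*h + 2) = h - 2*I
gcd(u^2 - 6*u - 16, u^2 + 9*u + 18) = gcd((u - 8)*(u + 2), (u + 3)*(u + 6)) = 1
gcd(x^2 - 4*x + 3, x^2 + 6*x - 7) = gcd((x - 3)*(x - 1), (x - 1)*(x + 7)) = x - 1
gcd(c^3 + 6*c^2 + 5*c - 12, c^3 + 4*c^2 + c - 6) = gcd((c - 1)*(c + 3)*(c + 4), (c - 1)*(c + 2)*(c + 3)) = c^2 + 2*c - 3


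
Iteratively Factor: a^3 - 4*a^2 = (a)*(a^2 - 4*a) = a^2*(a - 4)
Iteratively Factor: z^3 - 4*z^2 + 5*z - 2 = (z - 2)*(z^2 - 2*z + 1) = (z - 2)*(z - 1)*(z - 1)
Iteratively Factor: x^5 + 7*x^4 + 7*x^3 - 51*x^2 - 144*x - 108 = (x - 3)*(x^4 + 10*x^3 + 37*x^2 + 60*x + 36) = (x - 3)*(x + 2)*(x^3 + 8*x^2 + 21*x + 18) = (x - 3)*(x + 2)^2*(x^2 + 6*x + 9) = (x - 3)*(x + 2)^2*(x + 3)*(x + 3)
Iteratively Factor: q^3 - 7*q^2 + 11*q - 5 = (q - 1)*(q^2 - 6*q + 5) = (q - 1)^2*(q - 5)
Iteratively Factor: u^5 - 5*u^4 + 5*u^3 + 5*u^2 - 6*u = (u - 1)*(u^4 - 4*u^3 + u^2 + 6*u) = (u - 2)*(u - 1)*(u^3 - 2*u^2 - 3*u) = u*(u - 2)*(u - 1)*(u^2 - 2*u - 3) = u*(u - 3)*(u - 2)*(u - 1)*(u + 1)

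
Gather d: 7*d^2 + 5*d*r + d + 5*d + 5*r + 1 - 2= 7*d^2 + d*(5*r + 6) + 5*r - 1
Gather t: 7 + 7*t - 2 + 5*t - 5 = 12*t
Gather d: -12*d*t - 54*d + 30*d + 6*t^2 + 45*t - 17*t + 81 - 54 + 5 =d*(-12*t - 24) + 6*t^2 + 28*t + 32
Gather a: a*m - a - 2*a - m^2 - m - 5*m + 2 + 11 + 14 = a*(m - 3) - m^2 - 6*m + 27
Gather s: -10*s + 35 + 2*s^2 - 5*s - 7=2*s^2 - 15*s + 28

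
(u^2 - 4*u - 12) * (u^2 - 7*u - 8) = u^4 - 11*u^3 + 8*u^2 + 116*u + 96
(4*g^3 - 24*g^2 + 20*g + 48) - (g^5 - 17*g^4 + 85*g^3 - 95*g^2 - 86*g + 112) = -g^5 + 17*g^4 - 81*g^3 + 71*g^2 + 106*g - 64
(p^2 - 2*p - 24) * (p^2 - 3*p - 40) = p^4 - 5*p^3 - 58*p^2 + 152*p + 960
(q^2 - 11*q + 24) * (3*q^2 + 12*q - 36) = 3*q^4 - 21*q^3 - 96*q^2 + 684*q - 864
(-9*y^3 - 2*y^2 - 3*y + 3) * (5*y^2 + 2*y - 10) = -45*y^5 - 28*y^4 + 71*y^3 + 29*y^2 + 36*y - 30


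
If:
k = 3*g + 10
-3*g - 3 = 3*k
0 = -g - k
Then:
No Solution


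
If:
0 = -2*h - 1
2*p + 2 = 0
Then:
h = -1/2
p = -1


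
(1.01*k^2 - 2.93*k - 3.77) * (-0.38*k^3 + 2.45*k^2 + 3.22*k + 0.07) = -0.3838*k^5 + 3.5879*k^4 - 2.4937*k^3 - 18.6004*k^2 - 12.3445*k - 0.2639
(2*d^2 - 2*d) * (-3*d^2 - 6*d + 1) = -6*d^4 - 6*d^3 + 14*d^2 - 2*d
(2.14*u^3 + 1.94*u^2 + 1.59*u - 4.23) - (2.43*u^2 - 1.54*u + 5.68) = 2.14*u^3 - 0.49*u^2 + 3.13*u - 9.91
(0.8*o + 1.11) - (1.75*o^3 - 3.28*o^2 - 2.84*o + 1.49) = -1.75*o^3 + 3.28*o^2 + 3.64*o - 0.38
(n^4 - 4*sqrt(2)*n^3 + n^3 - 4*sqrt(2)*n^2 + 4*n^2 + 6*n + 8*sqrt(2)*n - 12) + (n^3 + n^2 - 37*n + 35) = n^4 - 4*sqrt(2)*n^3 + 2*n^3 - 4*sqrt(2)*n^2 + 5*n^2 - 31*n + 8*sqrt(2)*n + 23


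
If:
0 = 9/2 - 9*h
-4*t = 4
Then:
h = 1/2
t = -1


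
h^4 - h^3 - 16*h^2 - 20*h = h*(h - 5)*(h + 2)^2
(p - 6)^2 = p^2 - 12*p + 36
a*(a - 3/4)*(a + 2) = a^3 + 5*a^2/4 - 3*a/2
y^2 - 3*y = y*(y - 3)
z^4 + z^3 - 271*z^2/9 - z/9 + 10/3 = (z - 5)*(z - 1/3)*(z + 1/3)*(z + 6)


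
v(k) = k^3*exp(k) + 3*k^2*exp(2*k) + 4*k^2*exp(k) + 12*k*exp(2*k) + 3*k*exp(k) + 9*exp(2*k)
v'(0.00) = 33.00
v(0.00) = 9.00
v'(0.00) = 33.00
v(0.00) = 9.00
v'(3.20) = 116309.35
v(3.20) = 49060.38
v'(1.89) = 5105.62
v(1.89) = 2034.44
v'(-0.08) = 25.55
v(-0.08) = 6.67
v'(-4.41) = 0.06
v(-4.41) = -0.26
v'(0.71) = 254.64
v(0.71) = 87.90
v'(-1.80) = -0.12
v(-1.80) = 0.21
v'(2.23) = 11644.09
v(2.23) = 4733.41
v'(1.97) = 6205.22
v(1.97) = 2485.47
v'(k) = k^3*exp(k) + 6*k^2*exp(2*k) + 7*k^2*exp(k) + 30*k*exp(2*k) + 11*k*exp(k) + 30*exp(2*k) + 3*exp(k)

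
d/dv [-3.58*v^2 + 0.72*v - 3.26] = 0.72 - 7.16*v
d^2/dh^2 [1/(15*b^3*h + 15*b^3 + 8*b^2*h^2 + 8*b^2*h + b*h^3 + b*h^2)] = 2*(-(8*b + 3*h + 1)*(15*b^2*h + 15*b^2 + 8*b*h^2 + 8*b*h + h^3 + h^2) + (15*b^2 + 16*b*h + 8*b + 3*h^2 + 2*h)^2)/(b*(15*b^2*h + 15*b^2 + 8*b*h^2 + 8*b*h + h^3 + h^2)^3)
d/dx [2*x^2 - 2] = 4*x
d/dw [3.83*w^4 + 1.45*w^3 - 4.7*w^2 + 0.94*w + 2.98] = 15.32*w^3 + 4.35*w^2 - 9.4*w + 0.94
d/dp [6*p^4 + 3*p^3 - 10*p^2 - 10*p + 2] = 24*p^3 + 9*p^2 - 20*p - 10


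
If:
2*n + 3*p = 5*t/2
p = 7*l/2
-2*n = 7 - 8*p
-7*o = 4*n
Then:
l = 5*t/77 + 2/11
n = 10*t/11 - 21/22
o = 6/11 - 40*t/77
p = 5*t/22 + 7/11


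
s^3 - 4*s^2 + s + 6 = (s - 3)*(s - 2)*(s + 1)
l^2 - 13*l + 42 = (l - 7)*(l - 6)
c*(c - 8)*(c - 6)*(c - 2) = c^4 - 16*c^3 + 76*c^2 - 96*c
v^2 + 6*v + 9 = (v + 3)^2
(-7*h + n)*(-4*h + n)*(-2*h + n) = -56*h^3 + 50*h^2*n - 13*h*n^2 + n^3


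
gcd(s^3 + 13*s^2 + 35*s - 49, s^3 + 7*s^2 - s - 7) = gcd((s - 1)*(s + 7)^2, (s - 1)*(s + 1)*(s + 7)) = s^2 + 6*s - 7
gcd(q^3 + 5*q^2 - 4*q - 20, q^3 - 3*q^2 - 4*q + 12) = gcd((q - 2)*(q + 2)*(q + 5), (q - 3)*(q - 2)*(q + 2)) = q^2 - 4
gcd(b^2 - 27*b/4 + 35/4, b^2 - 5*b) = b - 5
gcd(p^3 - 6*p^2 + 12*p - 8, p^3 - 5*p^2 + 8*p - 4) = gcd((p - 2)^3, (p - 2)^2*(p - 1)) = p^2 - 4*p + 4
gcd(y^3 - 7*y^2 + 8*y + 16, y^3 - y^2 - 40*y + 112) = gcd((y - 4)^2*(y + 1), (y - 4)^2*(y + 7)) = y^2 - 8*y + 16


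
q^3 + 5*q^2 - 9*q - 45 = (q - 3)*(q + 3)*(q + 5)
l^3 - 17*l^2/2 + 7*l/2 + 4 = (l - 8)*(l - 1)*(l + 1/2)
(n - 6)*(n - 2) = n^2 - 8*n + 12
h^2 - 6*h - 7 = (h - 7)*(h + 1)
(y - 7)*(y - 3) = y^2 - 10*y + 21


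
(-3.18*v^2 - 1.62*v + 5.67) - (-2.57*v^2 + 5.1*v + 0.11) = -0.61*v^2 - 6.72*v + 5.56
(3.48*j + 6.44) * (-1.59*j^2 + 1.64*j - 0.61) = -5.5332*j^3 - 4.5324*j^2 + 8.4388*j - 3.9284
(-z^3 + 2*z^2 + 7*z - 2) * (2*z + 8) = -2*z^4 - 4*z^3 + 30*z^2 + 52*z - 16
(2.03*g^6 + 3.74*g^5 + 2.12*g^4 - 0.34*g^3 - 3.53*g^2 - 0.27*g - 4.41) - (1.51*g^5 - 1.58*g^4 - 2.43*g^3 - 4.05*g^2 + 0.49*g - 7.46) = 2.03*g^6 + 2.23*g^5 + 3.7*g^4 + 2.09*g^3 + 0.52*g^2 - 0.76*g + 3.05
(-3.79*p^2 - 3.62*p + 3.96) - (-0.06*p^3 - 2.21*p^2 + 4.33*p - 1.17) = 0.06*p^3 - 1.58*p^2 - 7.95*p + 5.13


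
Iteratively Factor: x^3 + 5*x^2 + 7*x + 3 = (x + 1)*(x^2 + 4*x + 3) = (x + 1)^2*(x + 3)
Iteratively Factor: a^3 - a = (a + 1)*(a^2 - a) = (a - 1)*(a + 1)*(a)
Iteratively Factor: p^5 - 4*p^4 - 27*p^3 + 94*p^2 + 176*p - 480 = (p - 5)*(p^4 + p^3 - 22*p^2 - 16*p + 96) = (p - 5)*(p + 3)*(p^3 - 2*p^2 - 16*p + 32) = (p - 5)*(p + 3)*(p + 4)*(p^2 - 6*p + 8) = (p - 5)*(p - 2)*(p + 3)*(p + 4)*(p - 4)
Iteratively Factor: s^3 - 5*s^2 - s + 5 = (s - 1)*(s^2 - 4*s - 5) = (s - 1)*(s + 1)*(s - 5)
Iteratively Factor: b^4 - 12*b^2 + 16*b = (b - 2)*(b^3 + 2*b^2 - 8*b) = (b - 2)*(b + 4)*(b^2 - 2*b) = b*(b - 2)*(b + 4)*(b - 2)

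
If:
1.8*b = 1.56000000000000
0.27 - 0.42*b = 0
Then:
No Solution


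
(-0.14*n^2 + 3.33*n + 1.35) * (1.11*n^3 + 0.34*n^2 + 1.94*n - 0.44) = -0.1554*n^5 + 3.6487*n^4 + 2.3591*n^3 + 6.9808*n^2 + 1.1538*n - 0.594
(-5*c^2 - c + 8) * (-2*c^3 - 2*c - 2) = 10*c^5 + 2*c^4 - 6*c^3 + 12*c^2 - 14*c - 16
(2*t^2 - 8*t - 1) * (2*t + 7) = 4*t^3 - 2*t^2 - 58*t - 7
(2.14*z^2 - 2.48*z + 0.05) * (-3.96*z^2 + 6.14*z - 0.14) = -8.4744*z^4 + 22.9604*z^3 - 15.7248*z^2 + 0.6542*z - 0.007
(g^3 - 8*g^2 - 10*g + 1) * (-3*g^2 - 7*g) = -3*g^5 + 17*g^4 + 86*g^3 + 67*g^2 - 7*g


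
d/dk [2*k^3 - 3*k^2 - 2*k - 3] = 6*k^2 - 6*k - 2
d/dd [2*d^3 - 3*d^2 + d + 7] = 6*d^2 - 6*d + 1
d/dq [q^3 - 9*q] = 3*q^2 - 9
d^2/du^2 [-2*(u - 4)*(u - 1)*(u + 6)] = -12*u - 4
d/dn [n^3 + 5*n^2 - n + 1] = 3*n^2 + 10*n - 1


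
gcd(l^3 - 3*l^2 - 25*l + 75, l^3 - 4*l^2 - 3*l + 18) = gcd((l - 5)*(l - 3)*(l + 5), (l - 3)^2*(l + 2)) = l - 3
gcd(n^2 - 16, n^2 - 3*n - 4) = n - 4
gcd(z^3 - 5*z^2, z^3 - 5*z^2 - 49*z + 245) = z - 5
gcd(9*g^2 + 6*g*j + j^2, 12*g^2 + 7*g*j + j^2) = 3*g + j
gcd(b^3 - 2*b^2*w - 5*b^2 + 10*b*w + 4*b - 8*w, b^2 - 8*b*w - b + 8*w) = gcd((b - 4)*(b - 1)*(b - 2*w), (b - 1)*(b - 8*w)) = b - 1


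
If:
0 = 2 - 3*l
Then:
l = 2/3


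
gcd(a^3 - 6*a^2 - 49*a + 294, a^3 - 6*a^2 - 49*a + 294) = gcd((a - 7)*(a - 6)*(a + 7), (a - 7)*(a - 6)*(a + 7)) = a^3 - 6*a^2 - 49*a + 294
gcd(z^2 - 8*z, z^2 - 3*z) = z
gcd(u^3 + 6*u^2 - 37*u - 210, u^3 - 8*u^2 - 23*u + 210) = u^2 - u - 30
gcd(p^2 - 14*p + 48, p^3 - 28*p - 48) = p - 6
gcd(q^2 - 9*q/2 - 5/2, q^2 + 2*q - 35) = q - 5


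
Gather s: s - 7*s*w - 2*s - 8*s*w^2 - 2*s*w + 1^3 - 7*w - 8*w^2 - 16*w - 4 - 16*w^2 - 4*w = s*(-8*w^2 - 9*w - 1) - 24*w^2 - 27*w - 3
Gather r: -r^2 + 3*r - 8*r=-r^2 - 5*r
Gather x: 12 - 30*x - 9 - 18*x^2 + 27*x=-18*x^2 - 3*x + 3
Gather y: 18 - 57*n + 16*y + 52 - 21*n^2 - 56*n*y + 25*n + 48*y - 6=-21*n^2 - 32*n + y*(64 - 56*n) + 64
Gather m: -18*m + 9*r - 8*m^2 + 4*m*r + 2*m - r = -8*m^2 + m*(4*r - 16) + 8*r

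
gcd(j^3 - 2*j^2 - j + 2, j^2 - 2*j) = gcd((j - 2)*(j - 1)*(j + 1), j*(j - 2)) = j - 2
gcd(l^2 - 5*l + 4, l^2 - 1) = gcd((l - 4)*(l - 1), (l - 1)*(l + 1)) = l - 1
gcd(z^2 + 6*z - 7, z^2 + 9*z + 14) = z + 7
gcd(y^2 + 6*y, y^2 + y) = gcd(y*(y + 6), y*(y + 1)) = y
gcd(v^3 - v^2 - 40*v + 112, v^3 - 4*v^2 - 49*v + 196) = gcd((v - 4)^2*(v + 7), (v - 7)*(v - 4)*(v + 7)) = v^2 + 3*v - 28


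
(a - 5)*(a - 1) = a^2 - 6*a + 5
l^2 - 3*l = l*(l - 3)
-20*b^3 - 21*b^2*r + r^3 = (-5*b + r)*(b + r)*(4*b + r)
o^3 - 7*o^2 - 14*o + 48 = (o - 8)*(o - 2)*(o + 3)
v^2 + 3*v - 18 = (v - 3)*(v + 6)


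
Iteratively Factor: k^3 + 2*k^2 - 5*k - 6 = (k - 2)*(k^2 + 4*k + 3) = (k - 2)*(k + 3)*(k + 1)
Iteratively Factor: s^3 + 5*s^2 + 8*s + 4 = (s + 1)*(s^2 + 4*s + 4) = (s + 1)*(s + 2)*(s + 2)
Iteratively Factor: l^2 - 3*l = (l)*(l - 3)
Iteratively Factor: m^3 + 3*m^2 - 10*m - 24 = (m - 3)*(m^2 + 6*m + 8) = (m - 3)*(m + 4)*(m + 2)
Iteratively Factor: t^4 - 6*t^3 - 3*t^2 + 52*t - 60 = (t + 3)*(t^3 - 9*t^2 + 24*t - 20) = (t - 5)*(t + 3)*(t^2 - 4*t + 4) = (t - 5)*(t - 2)*(t + 3)*(t - 2)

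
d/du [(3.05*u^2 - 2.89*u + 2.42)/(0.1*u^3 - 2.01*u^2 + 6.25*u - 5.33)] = (-0.305*u^4 + 0.578000000000001*u^3 + 12.5276*u^2 - 22.7846*u + 0.278700000000001)/(0.01*u^6 - 0.402*u^5 + 5.2901*u^4 - 26.191*u^3 + 60.4891*u^2 - 66.625*u + 28.4089)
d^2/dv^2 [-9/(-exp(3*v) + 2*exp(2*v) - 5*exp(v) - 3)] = 9*((-9*exp(2*v) + 8*exp(v) - 5)*(exp(3*v) - 2*exp(2*v) + 5*exp(v) + 3) + 2*(3*exp(2*v) - 4*exp(v) + 5)^2*exp(v))*exp(v)/(exp(3*v) - 2*exp(2*v) + 5*exp(v) + 3)^3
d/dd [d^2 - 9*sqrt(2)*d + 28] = 2*d - 9*sqrt(2)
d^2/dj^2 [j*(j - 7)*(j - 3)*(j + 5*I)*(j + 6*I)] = 20*j^3 + j^2*(-120 + 132*I) + j*(-54 - 660*I) + 600 + 462*I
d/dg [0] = 0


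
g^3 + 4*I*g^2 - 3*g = g*(g + I)*(g + 3*I)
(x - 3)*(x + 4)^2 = x^3 + 5*x^2 - 8*x - 48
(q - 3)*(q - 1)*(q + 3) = q^3 - q^2 - 9*q + 9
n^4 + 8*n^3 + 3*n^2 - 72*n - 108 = (n - 3)*(n + 2)*(n + 3)*(n + 6)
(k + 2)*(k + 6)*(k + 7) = k^3 + 15*k^2 + 68*k + 84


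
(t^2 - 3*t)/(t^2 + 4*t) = (t - 3)/(t + 4)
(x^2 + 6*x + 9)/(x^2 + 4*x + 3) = (x + 3)/(x + 1)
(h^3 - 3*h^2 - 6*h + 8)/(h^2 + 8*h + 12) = (h^2 - 5*h + 4)/(h + 6)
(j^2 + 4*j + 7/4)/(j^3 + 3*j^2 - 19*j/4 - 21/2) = (2*j + 1)/(2*j^2 - j - 6)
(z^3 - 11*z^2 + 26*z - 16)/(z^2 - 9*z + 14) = (z^2 - 9*z + 8)/(z - 7)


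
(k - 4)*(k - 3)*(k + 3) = k^3 - 4*k^2 - 9*k + 36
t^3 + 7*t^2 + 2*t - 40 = (t - 2)*(t + 4)*(t + 5)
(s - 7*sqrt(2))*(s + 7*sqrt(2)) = s^2 - 98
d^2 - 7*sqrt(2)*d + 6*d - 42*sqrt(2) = (d + 6)*(d - 7*sqrt(2))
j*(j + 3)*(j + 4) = j^3 + 7*j^2 + 12*j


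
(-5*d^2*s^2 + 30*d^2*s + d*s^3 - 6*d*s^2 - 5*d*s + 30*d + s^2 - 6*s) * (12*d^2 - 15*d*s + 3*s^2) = -60*d^4*s^2 + 360*d^4*s + 87*d^3*s^3 - 522*d^3*s^2 - 60*d^3*s + 360*d^3 - 30*d^2*s^4 + 180*d^2*s^3 + 87*d^2*s^2 - 522*d^2*s + 3*d*s^5 - 18*d*s^4 - 30*d*s^3 + 180*d*s^2 + 3*s^4 - 18*s^3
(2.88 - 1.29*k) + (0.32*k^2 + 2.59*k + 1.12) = 0.32*k^2 + 1.3*k + 4.0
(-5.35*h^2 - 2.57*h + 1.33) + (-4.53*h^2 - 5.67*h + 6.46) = -9.88*h^2 - 8.24*h + 7.79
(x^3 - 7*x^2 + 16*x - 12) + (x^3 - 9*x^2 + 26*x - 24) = 2*x^3 - 16*x^2 + 42*x - 36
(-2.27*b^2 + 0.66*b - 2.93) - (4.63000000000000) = -2.27*b^2 + 0.66*b - 7.56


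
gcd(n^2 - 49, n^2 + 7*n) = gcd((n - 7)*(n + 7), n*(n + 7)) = n + 7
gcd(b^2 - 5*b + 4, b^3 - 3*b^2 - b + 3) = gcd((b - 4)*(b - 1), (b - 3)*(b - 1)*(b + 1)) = b - 1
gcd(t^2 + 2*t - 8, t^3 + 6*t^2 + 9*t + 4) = t + 4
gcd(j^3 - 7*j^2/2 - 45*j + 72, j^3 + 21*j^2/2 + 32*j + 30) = j + 6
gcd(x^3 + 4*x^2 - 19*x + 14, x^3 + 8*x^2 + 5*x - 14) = x^2 + 6*x - 7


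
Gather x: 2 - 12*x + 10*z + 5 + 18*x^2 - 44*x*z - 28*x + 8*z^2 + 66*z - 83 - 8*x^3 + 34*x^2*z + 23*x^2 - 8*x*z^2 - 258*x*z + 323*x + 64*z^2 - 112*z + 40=-8*x^3 + x^2*(34*z + 41) + x*(-8*z^2 - 302*z + 283) + 72*z^2 - 36*z - 36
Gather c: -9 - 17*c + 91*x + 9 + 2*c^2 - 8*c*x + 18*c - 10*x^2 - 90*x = 2*c^2 + c*(1 - 8*x) - 10*x^2 + x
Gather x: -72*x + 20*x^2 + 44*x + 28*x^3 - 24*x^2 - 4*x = 28*x^3 - 4*x^2 - 32*x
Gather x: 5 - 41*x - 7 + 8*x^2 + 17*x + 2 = 8*x^2 - 24*x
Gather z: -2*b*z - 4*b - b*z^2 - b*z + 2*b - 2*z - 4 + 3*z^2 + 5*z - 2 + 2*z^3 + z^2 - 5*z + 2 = -2*b + 2*z^3 + z^2*(4 - b) + z*(-3*b - 2) - 4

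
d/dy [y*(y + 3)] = 2*y + 3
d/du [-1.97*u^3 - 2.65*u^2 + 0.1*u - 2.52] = -5.91*u^2 - 5.3*u + 0.1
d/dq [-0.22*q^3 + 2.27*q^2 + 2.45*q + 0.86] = -0.66*q^2 + 4.54*q + 2.45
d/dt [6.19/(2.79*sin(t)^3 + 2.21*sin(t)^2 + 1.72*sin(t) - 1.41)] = (-27.3598*sin(t) + 25.90515*cos(2*t) - 36.55195)*cos(t)/(2.79*sin(t)^3 + 2.21*sin(t)^2 + 1.72*sin(t) - 1.41)^2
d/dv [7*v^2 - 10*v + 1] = 14*v - 10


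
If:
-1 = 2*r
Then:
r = -1/2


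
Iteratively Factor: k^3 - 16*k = (k + 4)*(k^2 - 4*k) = k*(k + 4)*(k - 4)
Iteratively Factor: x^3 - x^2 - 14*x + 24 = (x - 2)*(x^2 + x - 12) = (x - 2)*(x + 4)*(x - 3)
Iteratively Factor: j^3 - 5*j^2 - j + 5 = (j - 5)*(j^2 - 1) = (j - 5)*(j - 1)*(j + 1)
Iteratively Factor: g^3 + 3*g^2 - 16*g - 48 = (g + 3)*(g^2 - 16) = (g + 3)*(g + 4)*(g - 4)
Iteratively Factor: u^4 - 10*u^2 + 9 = (u + 3)*(u^3 - 3*u^2 - u + 3) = (u - 3)*(u + 3)*(u^2 - 1) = (u - 3)*(u + 1)*(u + 3)*(u - 1)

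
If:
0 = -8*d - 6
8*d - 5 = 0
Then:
No Solution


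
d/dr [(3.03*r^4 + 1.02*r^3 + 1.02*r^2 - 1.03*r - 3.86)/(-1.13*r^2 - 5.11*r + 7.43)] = (-6.8478*r^5 - 47.6025*r^4 + 79.6272*r^3 + 16.3597*r^2 + 6.4336*r - 27.3775)/(1.2769*r^4 + 11.5486*r^3 + 9.3203*r^2 - 75.9346*r + 55.2049)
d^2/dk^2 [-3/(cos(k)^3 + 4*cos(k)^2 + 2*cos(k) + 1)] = -(3*(11*cos(k) + 32*cos(2*k) + 9*cos(3*k))*(cos(k)^3 + 4*cos(k)^2 + 2*cos(k) + 1)/4 + 6*(3*cos(k)^2 + 8*cos(k) + 2)^2*sin(k)^2)/(cos(k)^3 + 4*cos(k)^2 + 2*cos(k) + 1)^3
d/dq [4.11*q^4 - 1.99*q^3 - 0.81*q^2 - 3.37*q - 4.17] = 16.44*q^3 - 5.97*q^2 - 1.62*q - 3.37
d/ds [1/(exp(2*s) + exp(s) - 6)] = (-2*exp(s) - 1)*exp(s)/(exp(2*s) + exp(s) - 6)^2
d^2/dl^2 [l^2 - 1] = 2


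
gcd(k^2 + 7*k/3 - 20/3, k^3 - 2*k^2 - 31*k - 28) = k + 4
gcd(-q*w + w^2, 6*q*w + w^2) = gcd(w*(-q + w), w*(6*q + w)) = w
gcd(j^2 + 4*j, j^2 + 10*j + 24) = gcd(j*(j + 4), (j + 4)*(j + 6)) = j + 4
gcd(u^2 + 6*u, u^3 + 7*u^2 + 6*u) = u^2 + 6*u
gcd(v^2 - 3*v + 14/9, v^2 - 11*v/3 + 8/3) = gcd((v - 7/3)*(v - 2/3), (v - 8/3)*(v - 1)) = 1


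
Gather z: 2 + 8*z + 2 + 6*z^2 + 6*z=6*z^2 + 14*z + 4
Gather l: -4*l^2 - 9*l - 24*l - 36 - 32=-4*l^2 - 33*l - 68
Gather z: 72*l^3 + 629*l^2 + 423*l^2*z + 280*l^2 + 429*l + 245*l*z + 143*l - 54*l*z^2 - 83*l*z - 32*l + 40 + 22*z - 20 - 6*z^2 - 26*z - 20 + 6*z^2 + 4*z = 72*l^3 + 909*l^2 - 54*l*z^2 + 540*l + z*(423*l^2 + 162*l)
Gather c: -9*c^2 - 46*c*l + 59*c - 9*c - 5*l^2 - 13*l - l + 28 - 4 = -9*c^2 + c*(50 - 46*l) - 5*l^2 - 14*l + 24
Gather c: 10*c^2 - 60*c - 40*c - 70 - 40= 10*c^2 - 100*c - 110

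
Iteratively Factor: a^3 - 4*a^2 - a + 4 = (a - 1)*(a^2 - 3*a - 4) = (a - 4)*(a - 1)*(a + 1)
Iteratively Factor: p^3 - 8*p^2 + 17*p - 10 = (p - 5)*(p^2 - 3*p + 2) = (p - 5)*(p - 1)*(p - 2)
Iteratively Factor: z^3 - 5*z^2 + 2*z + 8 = (z - 4)*(z^2 - z - 2) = (z - 4)*(z - 2)*(z + 1)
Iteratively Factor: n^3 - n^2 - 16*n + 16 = (n + 4)*(n^2 - 5*n + 4) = (n - 1)*(n + 4)*(n - 4)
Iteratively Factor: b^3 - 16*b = (b - 4)*(b^2 + 4*b) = (b - 4)*(b + 4)*(b)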